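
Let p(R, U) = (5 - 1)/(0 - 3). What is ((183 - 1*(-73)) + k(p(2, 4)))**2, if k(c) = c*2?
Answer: 577600/9 ≈ 64178.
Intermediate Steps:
p(R, U) = -4/3 (p(R, U) = 4/(-3) = 4*(-1/3) = -4/3)
k(c) = 2*c
((183 - 1*(-73)) + k(p(2, 4)))**2 = ((183 - 1*(-73)) + 2*(-4/3))**2 = ((183 + 73) - 8/3)**2 = (256 - 8/3)**2 = (760/3)**2 = 577600/9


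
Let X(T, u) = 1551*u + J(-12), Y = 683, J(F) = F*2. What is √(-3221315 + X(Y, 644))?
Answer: I*√2222495 ≈ 1490.8*I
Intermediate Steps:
J(F) = 2*F
X(T, u) = -24 + 1551*u (X(T, u) = 1551*u + 2*(-12) = 1551*u - 24 = -24 + 1551*u)
√(-3221315 + X(Y, 644)) = √(-3221315 + (-24 + 1551*644)) = √(-3221315 + (-24 + 998844)) = √(-3221315 + 998820) = √(-2222495) = I*√2222495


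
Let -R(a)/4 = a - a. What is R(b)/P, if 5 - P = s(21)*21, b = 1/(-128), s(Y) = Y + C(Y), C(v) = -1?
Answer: 0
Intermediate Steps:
s(Y) = -1 + Y (s(Y) = Y - 1 = -1 + Y)
b = -1/128 ≈ -0.0078125
P = -415 (P = 5 - (-1 + 21)*21 = 5 - 20*21 = 5 - 1*420 = 5 - 420 = -415)
R(a) = 0 (R(a) = -4*(a - a) = -4*0 = 0)
R(b)/P = 0/(-415) = 0*(-1/415) = 0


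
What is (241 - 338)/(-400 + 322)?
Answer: 97/78 ≈ 1.2436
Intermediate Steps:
(241 - 338)/(-400 + 322) = -97/(-78) = -97*(-1/78) = 97/78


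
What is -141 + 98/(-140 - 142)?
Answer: -19930/141 ≈ -141.35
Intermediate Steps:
-141 + 98/(-140 - 142) = -141 + 98/(-282) = -141 - 1/282*98 = -141 - 49/141 = -19930/141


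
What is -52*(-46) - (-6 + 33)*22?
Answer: 1798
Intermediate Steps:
-52*(-46) - (-6 + 33)*22 = 2392 - 27*22 = 2392 - 1*594 = 2392 - 594 = 1798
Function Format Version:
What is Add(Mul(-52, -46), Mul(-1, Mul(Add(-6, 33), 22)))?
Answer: 1798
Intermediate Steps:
Add(Mul(-52, -46), Mul(-1, Mul(Add(-6, 33), 22))) = Add(2392, Mul(-1, Mul(27, 22))) = Add(2392, Mul(-1, 594)) = Add(2392, -594) = 1798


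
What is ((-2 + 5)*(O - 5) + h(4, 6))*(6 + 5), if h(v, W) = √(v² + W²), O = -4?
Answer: -297 + 22*√13 ≈ -217.68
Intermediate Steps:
h(v, W) = √(W² + v²)
((-2 + 5)*(O - 5) + h(4, 6))*(6 + 5) = ((-2 + 5)*(-4 - 5) + √(6² + 4²))*(6 + 5) = (3*(-9) + √(36 + 16))*11 = (-27 + √52)*11 = (-27 + 2*√13)*11 = -297 + 22*√13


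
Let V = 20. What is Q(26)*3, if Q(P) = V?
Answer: 60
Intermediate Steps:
Q(P) = 20
Q(26)*3 = 20*3 = 60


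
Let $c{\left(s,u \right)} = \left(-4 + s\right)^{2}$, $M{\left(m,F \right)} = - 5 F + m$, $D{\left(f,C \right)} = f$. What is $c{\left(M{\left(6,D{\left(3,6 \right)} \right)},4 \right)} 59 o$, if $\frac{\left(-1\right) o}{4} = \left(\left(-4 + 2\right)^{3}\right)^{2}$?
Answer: $-2552576$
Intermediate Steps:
$M{\left(m,F \right)} = m - 5 F$
$o = -256$ ($o = - 4 \left(\left(-4 + 2\right)^{3}\right)^{2} = - 4 \left(\left(-2\right)^{3}\right)^{2} = - 4 \left(-8\right)^{2} = \left(-4\right) 64 = -256$)
$c{\left(M{\left(6,D{\left(3,6 \right)} \right)},4 \right)} 59 o = \left(-4 + \left(6 - 15\right)\right)^{2} \cdot 59 \left(-256\right) = \left(-4 - 9\right)^{2} \cdot 59 \left(-256\right) = \left(-13\right)^{2} \cdot 59 \left(-256\right) = 169 \cdot 59 \left(-256\right) = 9971 \left(-256\right) = -2552576$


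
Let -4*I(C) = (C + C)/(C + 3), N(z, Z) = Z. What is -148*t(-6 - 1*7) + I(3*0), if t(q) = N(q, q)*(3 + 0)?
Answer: 5772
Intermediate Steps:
I(C) = -C/(2*(3 + C)) (I(C) = -(C + C)/(4*(C + 3)) = -2*C/(4*(3 + C)) = -C/(2*(3 + C)))
t(q) = 3*q (t(q) = q*(3 + 0) = q*3 = 3*q)
-148*t(-6 - 1*7) + I(3*0) = -444*(-6 - 1*7) - 3*0/(6 + 2*(3*0)) = -444*(-6 - 7) - 1*0/(6 + 2*0) = -444*(-13) - 1*0/(6 + 0) = -148*(-39) - 1*0/6 = 5772 - 1*0*⅙ = 5772 + 0 = 5772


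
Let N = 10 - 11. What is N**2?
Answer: 1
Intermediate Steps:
N = -1
N**2 = (-1)**2 = 1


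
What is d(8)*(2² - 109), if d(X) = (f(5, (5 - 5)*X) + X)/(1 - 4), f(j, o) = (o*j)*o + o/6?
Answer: 280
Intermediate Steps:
f(j, o) = o/6 + j*o² (f(j, o) = (j*o)*o + o*(⅙) = j*o² + o/6 = o/6 + j*o²)
d(X) = -X/3 (d(X) = (((5 - 5)*X)*(⅙ + 5*((5 - 5)*X)) + X)/(1 - 4) = ((0*X)*(⅙ + 5*(0*X)) + X)/(-3) = (0*(⅙ + 5*0) + X)*(-⅓) = (0*(⅙ + 0) + X)*(-⅓) = (0*(⅙) + X)*(-⅓) = (0 + X)*(-⅓) = X*(-⅓) = -X/3)
d(8)*(2² - 109) = (-⅓*8)*(2² - 109) = -8*(4 - 109)/3 = -8/3*(-105) = 280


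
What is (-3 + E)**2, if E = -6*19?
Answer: 13689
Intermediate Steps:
E = -114
(-3 + E)**2 = (-3 - 114)**2 = (-117)**2 = 13689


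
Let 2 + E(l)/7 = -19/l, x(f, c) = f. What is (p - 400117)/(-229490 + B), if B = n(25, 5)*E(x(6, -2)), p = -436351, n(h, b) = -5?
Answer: 5018808/1375855 ≈ 3.6478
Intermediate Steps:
E(l) = -14 - 133/l (E(l) = -14 + 7*(-19/l) = -14 - 133/l)
B = 1085/6 (B = -5*(-14 - 133/6) = -5*(-217/6) = 1085/6 ≈ 180.83)
(p - 400117)/(-229490 + B) = (-436351 - 400117)/(-229490 + 1085/6) = -836468/(-1375855/6) = -836468*(-6/1375855) = 5018808/1375855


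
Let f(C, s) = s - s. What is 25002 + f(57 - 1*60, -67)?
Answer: 25002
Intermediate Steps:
f(C, s) = 0
25002 + f(57 - 1*60, -67) = 25002 + 0 = 25002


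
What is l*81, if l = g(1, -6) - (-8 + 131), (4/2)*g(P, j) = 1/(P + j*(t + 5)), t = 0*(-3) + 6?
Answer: -1295271/130 ≈ -9963.6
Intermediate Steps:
t = 6 (t = 0 + 6 = 6)
g(P, j) = 1/(2*(P + 11*j)) (g(P, j) = 1/(2*(P + j*(6 + 5))) = 1/(2*(P + j*11)) = 1/(2*(P + 11*j)))
l = -15991/130 (l = 1/(2*(1 + 11*(-6))) - (-8 + 131) = 1/(2*(1 - 66)) - 1*123 = (1/2)/(-65) - 123 = (1/2)*(-1/65) - 123 = -1/130 - 123 = -15991/130 ≈ -123.01)
l*81 = -15991/130*81 = -1295271/130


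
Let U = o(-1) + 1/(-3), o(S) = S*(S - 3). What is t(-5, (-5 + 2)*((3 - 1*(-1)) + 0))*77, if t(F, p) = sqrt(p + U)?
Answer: 385*I*sqrt(3)/3 ≈ 222.28*I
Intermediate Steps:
o(S) = S*(-3 + S)
U = 11/3 (U = -(-3 - 1) + 1/(-3) = -1*(-4) - 1/3 = 4 - 1/3 = 11/3 ≈ 3.6667)
t(F, p) = sqrt(11/3 + p) (t(F, p) = sqrt(p + 11/3) = sqrt(11/3 + p))
t(-5, (-5 + 2)*((3 - 1*(-1)) + 0))*77 = (sqrt(33 + 9*((-5 + 2)*((3 - 1*(-1)) + 0)))/3)*77 = (sqrt(33 + 9*(-3*((3 + 1) + 0)))/3)*77 = (sqrt(33 + 9*(-3*(4 + 0)))/3)*77 = (sqrt(33 + 9*(-3*4))/3)*77 = (sqrt(33 + 9*(-12))/3)*77 = (sqrt(33 - 108)/3)*77 = (sqrt(-75)/3)*77 = ((5*I*sqrt(3))/3)*77 = (5*I*sqrt(3)/3)*77 = 385*I*sqrt(3)/3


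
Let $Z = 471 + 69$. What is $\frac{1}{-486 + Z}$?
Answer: $\frac{1}{54} \approx 0.018519$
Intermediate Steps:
$Z = 540$
$\frac{1}{-486 + Z} = \frac{1}{-486 + 540} = \frac{1}{54}$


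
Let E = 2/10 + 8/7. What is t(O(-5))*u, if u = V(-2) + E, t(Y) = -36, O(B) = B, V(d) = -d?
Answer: -4212/35 ≈ -120.34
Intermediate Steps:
E = 47/35 (E = 2*(⅒) + 8*(⅐) = ⅕ + 8/7 = 47/35 ≈ 1.3429)
u = 117/35 (u = -1*(-2) + 47/35 = 2 + 47/35 = 117/35 ≈ 3.3429)
t(O(-5))*u = -36*117/35 = -4212/35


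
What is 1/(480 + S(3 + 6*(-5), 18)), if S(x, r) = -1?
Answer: 1/479 ≈ 0.0020877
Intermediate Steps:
1/(480 + S(3 + 6*(-5), 18)) = 1/(480 - 1) = 1/479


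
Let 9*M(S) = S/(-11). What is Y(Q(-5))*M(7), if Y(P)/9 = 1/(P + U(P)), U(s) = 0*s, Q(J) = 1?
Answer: -7/11 ≈ -0.63636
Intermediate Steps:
U(s) = 0
Y(P) = 9/P (Y(P) = 9/(P + 0) = 9/P)
M(S) = -S/99 (M(S) = (S/(-11))/9 = (S*(-1/11))/9 = (-S/11)/9 = -S/99)
Y(Q(-5))*M(7) = (9/1)*(-1/99*7) = (9*1)*(-7/99) = 9*(-7/99) = -7/11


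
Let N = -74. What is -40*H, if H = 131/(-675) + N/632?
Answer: 132742/10665 ≈ 12.447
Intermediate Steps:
H = -66371/213300 (H = 131/(-675) - 74/632 = 131*(-1/675) - 74*1/632 = -131/675 - 37/316 = -66371/213300 ≈ -0.31116)
-40*H = -40*(-66371/213300) = 132742/10665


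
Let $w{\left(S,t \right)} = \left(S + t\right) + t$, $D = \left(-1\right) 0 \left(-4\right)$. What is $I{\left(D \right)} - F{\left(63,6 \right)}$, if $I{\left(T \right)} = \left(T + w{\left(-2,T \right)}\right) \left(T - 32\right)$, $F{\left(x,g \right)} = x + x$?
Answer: $-62$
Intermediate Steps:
$F{\left(x,g \right)} = 2 x$
$D = 0$ ($D = 0 \left(-4\right) = 0$)
$w{\left(S,t \right)} = S + 2 t$
$I{\left(T \right)} = \left(-32 + T\right) \left(-2 + 3 T\right)$ ($I{\left(T \right)} = \left(T + \left(-2 + 2 T\right)\right) \left(T - 32\right) = \left(-2 + 3 T\right) \left(-32 + T\right) = \left(-32 + T\right) \left(-2 + 3 T\right)$)
$I{\left(D \right)} - F{\left(63,6 \right)} = \left(64 - 0 + 3 \cdot 0^{2}\right) - 2 \cdot 63 = \left(64 + 0 + 3 \cdot 0\right) - 126 = \left(64 + 0 + 0\right) - 126 = 64 - 126 = -62$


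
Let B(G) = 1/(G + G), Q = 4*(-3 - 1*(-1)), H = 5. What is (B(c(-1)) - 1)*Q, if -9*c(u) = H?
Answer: 76/5 ≈ 15.200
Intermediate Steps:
c(u) = -5/9 (c(u) = -⅑*5 = -5/9)
Q = -8 (Q = 4*(-3 + 1) = 4*(-2) = -8)
B(G) = 1/(2*G)
(B(c(-1)) - 1)*Q = (1/(2*(-5/9)) - 1)*(-8) = ((½)*(-9/5) - 1)*(-8) = (-9/10 - 1)*(-8) = -19/10*(-8) = 76/5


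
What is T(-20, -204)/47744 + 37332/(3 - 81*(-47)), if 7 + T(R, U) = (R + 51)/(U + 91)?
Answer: 16783808007/1712935360 ≈ 9.7983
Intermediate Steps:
T(R, U) = -7 + (51 + R)/(91 + U) (T(R, U) = -7 + (R + 51)/(U + 91) = -7 + (51 + R)/(91 + U))
T(-20, -204)/47744 + 37332/(3 - 81*(-47)) = ((-586 - 20 - 7*(-204))/(91 - 204))/47744 + 37332/(3 - 81*(-47)) = ((-586 - 20 + 1428)/(-113))*(1/47744) + 37332/(3 + 3807) = -1/113*822*(1/47744) + 37332/3810 = -822/113*1/47744 + 37332*(1/3810) = -411/2697536 + 6222/635 = 16783808007/1712935360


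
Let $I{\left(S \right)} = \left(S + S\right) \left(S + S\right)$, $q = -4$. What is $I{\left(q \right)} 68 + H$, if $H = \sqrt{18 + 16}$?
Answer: $4352 + \sqrt{34} \approx 4357.8$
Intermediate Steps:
$I{\left(S \right)} = 4 S^{2}$ ($I{\left(S \right)} = 2 S 2 S = 4 S^{2}$)
$H = \sqrt{34} \approx 5.8309$
$I{\left(q \right)} 68 + H = 4 \left(-4\right)^{2} \cdot 68 + \sqrt{34} = 4 \cdot 16 \cdot 68 + \sqrt{34} = 64 \cdot 68 + \sqrt{34} = 4352 + \sqrt{34}$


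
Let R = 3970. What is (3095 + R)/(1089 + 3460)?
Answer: 7065/4549 ≈ 1.5531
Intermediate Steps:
(3095 + R)/(1089 + 3460) = (3095 + 3970)/(1089 + 3460) = 7065/4549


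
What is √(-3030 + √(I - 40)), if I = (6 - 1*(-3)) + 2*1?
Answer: √(-3030 + I*√29) ≈ 0.0489 + 55.045*I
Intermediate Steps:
I = 11 (I = (6 + 3) + 2 = 9 + 2 = 11)
√(-3030 + √(I - 40)) = √(-3030 + √(11 - 40)) = √(-3030 + √(-29)) = √(-3030 + I*√29)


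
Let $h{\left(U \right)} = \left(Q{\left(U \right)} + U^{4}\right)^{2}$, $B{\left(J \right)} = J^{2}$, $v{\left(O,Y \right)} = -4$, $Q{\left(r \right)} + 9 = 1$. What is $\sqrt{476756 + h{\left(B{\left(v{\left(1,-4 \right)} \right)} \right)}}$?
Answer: $6 \sqrt{119288765} \approx 65532.0$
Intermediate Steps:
$Q{\left(r \right)} = -8$ ($Q{\left(r \right)} = -9 + 1 = -8$)
$h{\left(U \right)} = \left(-8 + U^{4}\right)^{2}$
$\sqrt{476756 + h{\left(B{\left(v{\left(1,-4 \right)} \right)} \right)}} = \sqrt{476756 + \left(-8 + \left(\left(-4\right)^{2}\right)^{4}\right)^{2}} = \sqrt{476756 + \left(-8 + 16^{4}\right)^{2}} = \sqrt{476756 + \left(-8 + 65536\right)^{2}} = \sqrt{476756 + 65528^{2}} = \sqrt{476756 + 4293918784} = \sqrt{4294395540} = 6 \sqrt{119288765}$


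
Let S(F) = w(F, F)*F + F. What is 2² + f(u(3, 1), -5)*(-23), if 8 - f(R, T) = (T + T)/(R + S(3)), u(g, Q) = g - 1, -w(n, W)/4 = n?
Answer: -5350/31 ≈ -172.58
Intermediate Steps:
w(n, W) = -4*n
u(g, Q) = -1 + g
S(F) = F - 4*F² (S(F) = (-4*F)*F + F = -4*F² + F = F - 4*F²)
f(R, T) = 8 - 2*T/(-33 + R) (f(R, T) = 8 - (T + T)/(R + 3*(1 - 4*3)) = 8 - 2*T/(R + 3*(1 - 12)) = 8 - 2*T/(R + 3*(-11)) = 8 - 2*T/(R - 33) = 8 - 2*T/(-33 + R))
2² + f(u(3, 1), -5)*(-23) = 2² + (2*(-132 - 1*(-5) + 4*(-1 + 3))/(-33 + (-1 + 3)))*(-23) = 4 + (2*(-132 + 5 + 4*2)/(-33 + 2))*(-23) = 4 + (2*(-132 + 5 + 8)/(-31))*(-23) = 4 + (2*(-1/31)*(-119))*(-23) = 4 + (238/31)*(-23) = 4 - 5474/31 = -5350/31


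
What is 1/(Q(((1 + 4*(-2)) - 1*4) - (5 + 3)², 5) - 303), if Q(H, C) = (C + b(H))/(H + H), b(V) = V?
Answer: -15/4538 ≈ -0.0033054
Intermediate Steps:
Q(H, C) = (C + H)/(2*H) (Q(H, C) = (C + H)/(H + H) = (C + H)/((2*H)) = (C + H)*(1/(2*H)) = (C + H)/(2*H))
1/(Q(((1 + 4*(-2)) - 1*4) - (5 + 3)², 5) - 303) = 1/((5 + (((1 + 4*(-2)) - 1*4) - (5 + 3)²))/(2*(((1 + 4*(-2)) - 1*4) - (5 + 3)²)) - 303) = 1/((5 + (((1 - 8) - 4) - 1*8²))/(2*(((1 - 8) - 4) - 1*8²)) - 303) = 1/((5 + ((-7 - 4) - 1*64))/(2*((-7 - 4) - 1*64)) - 303) = 1/((5 + (-11 - 64))/(2*(-11 - 64)) - 303) = 1/((½)*(5 - 75)/(-75) - 303) = 1/((½)*(-1/75)*(-70) - 303) = 1/(7/15 - 303) = 1/(-4538/15) = -15/4538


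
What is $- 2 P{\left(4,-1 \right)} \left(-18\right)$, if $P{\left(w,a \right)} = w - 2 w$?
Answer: $-144$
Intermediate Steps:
$P{\left(w,a \right)} = - w$
$- 2 P{\left(4,-1 \right)} \left(-18\right) = - 2 \left(\left(-1\right) 4\right) \left(-18\right) = \left(-2\right) \left(-4\right) \left(-18\right) = 8 \left(-18\right) = -144$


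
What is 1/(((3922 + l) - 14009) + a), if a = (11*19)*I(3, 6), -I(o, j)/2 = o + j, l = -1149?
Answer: -1/14998 ≈ -6.6676e-5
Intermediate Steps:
I(o, j) = -2*j - 2*o (I(o, j) = -2*(o + j) = -2*(j + o) = -2*j - 2*o)
a = -3762 (a = (11*19)*(-2*6 - 2*3) = 209*(-12 - 6) = 209*(-18) = -3762)
1/(((3922 + l) - 14009) + a) = 1/(((3922 - 1149) - 14009) - 3762) = 1/((2773 - 14009) - 3762) = 1/(-11236 - 3762) = 1/(-14998) = -1/14998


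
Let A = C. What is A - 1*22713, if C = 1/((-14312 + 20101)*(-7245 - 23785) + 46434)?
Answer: -4078942178269/179586236 ≈ -22713.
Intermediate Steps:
C = -1/179586236 (C = 1/(5789*(-31030) + 46434) = 1/(-179632670 + 46434) = 1/(-179586236) = -1/179586236 ≈ -5.5684e-9)
A = -1/179586236 ≈ -5.5684e-9
A - 1*22713 = -1/179586236 - 1*22713 = -1/179586236 - 22713 = -4078942178269/179586236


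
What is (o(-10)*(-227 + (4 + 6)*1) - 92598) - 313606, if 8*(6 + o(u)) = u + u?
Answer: -808719/2 ≈ -4.0436e+5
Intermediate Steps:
o(u) = -6 + u/4 (o(u) = -6 + (u + u)/8 = -6 + (2*u)/8 = -6 + u/4)
(o(-10)*(-227 + (4 + 6)*1) - 92598) - 313606 = ((-6 + (¼)*(-10))*(-227 + (4 + 6)*1) - 92598) - 313606 = ((-6 - 5/2)*(-227 + 10*1) - 92598) - 313606 = (-17*(-227 + 10)/2 - 92598) - 313606 = (-17/2*(-217) - 92598) - 313606 = (3689/2 - 92598) - 313606 = -181507/2 - 313606 = -808719/2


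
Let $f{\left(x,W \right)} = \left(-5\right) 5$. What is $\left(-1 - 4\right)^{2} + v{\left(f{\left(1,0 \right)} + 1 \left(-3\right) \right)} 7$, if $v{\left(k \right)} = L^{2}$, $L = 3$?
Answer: $88$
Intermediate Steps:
$f{\left(x,W \right)} = -25$
$v{\left(k \right)} = 9$ ($v{\left(k \right)} = 3^{2} = 9$)
$\left(-1 - 4\right)^{2} + v{\left(f{\left(1,0 \right)} + 1 \left(-3\right) \right)} 7 = \left(-1 - 4\right)^{2} + 9 \cdot 7 = \left(-5\right)^{2} + 63 = 25 + 63 = 88$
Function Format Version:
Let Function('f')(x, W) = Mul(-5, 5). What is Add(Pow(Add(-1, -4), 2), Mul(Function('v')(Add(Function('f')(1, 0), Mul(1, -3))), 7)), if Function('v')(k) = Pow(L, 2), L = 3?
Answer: 88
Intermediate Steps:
Function('f')(x, W) = -25
Function('v')(k) = 9 (Function('v')(k) = Pow(3, 2) = 9)
Add(Pow(Add(-1, -4), 2), Mul(Function('v')(Add(Function('f')(1, 0), Mul(1, -3))), 7)) = Add(Pow(Add(-1, -4), 2), Mul(9, 7)) = Add(Pow(-5, 2), 63) = Add(25, 63) = 88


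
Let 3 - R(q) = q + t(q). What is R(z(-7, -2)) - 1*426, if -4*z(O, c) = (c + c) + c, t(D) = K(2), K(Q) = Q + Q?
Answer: -857/2 ≈ -428.50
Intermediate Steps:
K(Q) = 2*Q
t(D) = 4 (t(D) = 2*2 = 4)
z(O, c) = -3*c/4 (z(O, c) = -((c + c) + c)/4 = -(2*c + c)/4 = -3*c/4)
R(q) = -1 - q (R(q) = 3 - (q + 4) = 3 - (4 + q) = 3 + (-4 - q) = -1 - q)
R(z(-7, -2)) - 1*426 = (-1 - (-3)*(-2)/4) - 1*426 = (-1 - 1*3/2) - 426 = (-1 - 3/2) - 426 = -5/2 - 426 = -857/2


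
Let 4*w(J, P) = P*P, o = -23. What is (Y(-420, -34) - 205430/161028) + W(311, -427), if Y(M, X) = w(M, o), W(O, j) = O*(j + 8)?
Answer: -20962307129/161028 ≈ -1.3018e+5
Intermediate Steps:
w(J, P) = P**2/4 (w(J, P) = (P*P)/4 = P**2/4)
W(O, j) = O*(8 + j)
Y(M, X) = 529/4 (Y(M, X) = (1/4)*(-23)**2 = (1/4)*529 = 529/4)
(Y(-420, -34) - 205430/161028) + W(311, -427) = (529/4 - 205430/161028) + 311*(8 - 427) = (529/4 - 205430*1/161028) + 311*(-419) = (529/4 - 102715/80514) - 130309 = 21090523/161028 - 130309 = -20962307129/161028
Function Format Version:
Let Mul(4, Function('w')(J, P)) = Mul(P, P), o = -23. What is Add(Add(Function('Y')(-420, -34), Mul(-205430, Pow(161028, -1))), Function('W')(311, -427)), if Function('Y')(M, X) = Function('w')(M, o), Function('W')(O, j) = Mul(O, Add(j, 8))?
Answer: Rational(-20962307129, 161028) ≈ -1.3018e+5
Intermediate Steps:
Function('w')(J, P) = Mul(Rational(1, 4), Pow(P, 2)) (Function('w')(J, P) = Mul(Rational(1, 4), Mul(P, P)) = Mul(Rational(1, 4), Pow(P, 2)))
Function('W')(O, j) = Mul(O, Add(8, j))
Function('Y')(M, X) = Rational(529, 4) (Function('Y')(M, X) = Mul(Rational(1, 4), Pow(-23, 2)) = Mul(Rational(1, 4), 529) = Rational(529, 4))
Add(Add(Function('Y')(-420, -34), Mul(-205430, Pow(161028, -1))), Function('W')(311, -427)) = Add(Add(Rational(529, 4), Mul(-205430, Pow(161028, -1))), Mul(311, Add(8, -427))) = Add(Add(Rational(529, 4), Mul(-205430, Rational(1, 161028))), Mul(311, -419)) = Add(Add(Rational(529, 4), Rational(-102715, 80514)), -130309) = Add(Rational(21090523, 161028), -130309) = Rational(-20962307129, 161028)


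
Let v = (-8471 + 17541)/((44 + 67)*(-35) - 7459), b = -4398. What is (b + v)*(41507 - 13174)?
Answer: -706908095003/5672 ≈ -1.2463e+8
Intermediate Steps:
v = -4535/5672 (v = 9070/(111*(-35) - 7459) = 9070/(-3885 - 7459) = 9070/(-11344) = 9070*(-1/11344) = -4535/5672 ≈ -0.79954)
(b + v)*(41507 - 13174) = (-4398 - 4535/5672)*(41507 - 13174) = -24949991/5672*28333 = -706908095003/5672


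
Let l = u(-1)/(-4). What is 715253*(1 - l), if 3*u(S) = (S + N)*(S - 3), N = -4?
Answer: 5722024/3 ≈ 1.9073e+6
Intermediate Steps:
u(S) = (-4 + S)*(-3 + S)/3 (u(S) = ((S - 4)*(S - 3))/3 = ((-4 + S)*(-3 + S))/3 = (-4 + S)*(-3 + S)/3)
l = -5/3 (l = (4 - 7/3*(-1) + (1/3)*(-1)**2)/(-4) = (4 + 7/3 + (1/3)*1)*(-1/4) = (4 + 7/3 + 1/3)*(-1/4) = (20/3)*(-1/4) = -5/3 ≈ -1.6667)
715253*(1 - l) = 715253*(1 - 1*(-5/3)) = 715253*(1 + 5/3) = 715253*(8/3) = 5722024/3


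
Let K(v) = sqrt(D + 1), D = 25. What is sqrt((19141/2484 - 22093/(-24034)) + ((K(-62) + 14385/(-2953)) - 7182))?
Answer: sqrt(-1549309050917158206492921 + 215833920004239881796*sqrt(26))/14691287214 ≈ 84.694*I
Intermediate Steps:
K(v) = sqrt(26) (K(v) = sqrt(25 + 1) = sqrt(26))
sqrt((19141/2484 - 22093/(-24034)) + ((K(-62) + 14385/(-2953)) - 7182)) = sqrt((19141/2484 - 22093/(-24034)) + ((sqrt(26) + 14385/(-2953)) - 7182)) = sqrt((19141*(1/2484) - 22093*(-1/24034)) + ((sqrt(26) + 14385*(-1/2953)) - 7182)) = sqrt((19141/2484 + 22093/24034) + ((sqrt(26) - 14385/2953) - 7182)) = sqrt(257456903/29850228 + ((-14385/2953 + sqrt(26)) - 7182)) = sqrt(257456903/29850228 + (-21222831/2953 + sqrt(26))) = sqrt(-632746073920909/88147723284 + sqrt(26))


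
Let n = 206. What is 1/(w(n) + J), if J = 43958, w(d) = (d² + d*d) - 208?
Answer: 1/128622 ≈ 7.7747e-6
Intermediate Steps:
w(d) = -208 + 2*d² (w(d) = (d² + d²) - 208 = 2*d² - 208 = -208 + 2*d²)
1/(w(n) + J) = 1/((-208 + 2*206²) + 43958) = 1/((-208 + 2*42436) + 43958) = 1/((-208 + 84872) + 43958) = 1/(84664 + 43958) = 1/128622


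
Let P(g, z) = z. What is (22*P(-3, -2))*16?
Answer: -704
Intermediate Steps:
(22*P(-3, -2))*16 = (22*(-2))*16 = -44*16 = -704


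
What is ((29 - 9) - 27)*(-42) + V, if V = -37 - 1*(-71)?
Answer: 328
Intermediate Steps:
V = 34 (V = -37 + 71 = 34)
((29 - 9) - 27)*(-42) + V = ((29 - 9) - 27)*(-42) + 34 = (20 - 27)*(-42) + 34 = -7*(-42) + 34 = 294 + 34 = 328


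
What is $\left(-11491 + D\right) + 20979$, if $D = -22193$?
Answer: $-12705$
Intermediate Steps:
$\left(-11491 + D\right) + 20979 = \left(-11491 - 22193\right) + 20979 = -33684 + 20979 = -12705$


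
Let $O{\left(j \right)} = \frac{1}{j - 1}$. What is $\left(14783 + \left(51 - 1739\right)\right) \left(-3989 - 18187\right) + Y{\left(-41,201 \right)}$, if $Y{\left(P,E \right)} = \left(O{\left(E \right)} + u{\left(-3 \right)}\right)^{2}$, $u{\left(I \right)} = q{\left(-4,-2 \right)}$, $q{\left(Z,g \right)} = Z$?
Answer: $- \frac{11615788161599}{40000} \approx -2.9039 \cdot 10^{8}$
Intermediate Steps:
$O{\left(j \right)} = \frac{1}{-1 + j}$
$u{\left(I \right)} = -4$
$Y{\left(P,E \right)} = \left(-4 + \frac{1}{-1 + E}\right)^{2}$ ($Y{\left(P,E \right)} = \left(\frac{1}{-1 + E} - 4\right)^{2} = \left(-4 + \frac{1}{-1 + E}\right)^{2}$)
$\left(14783 + \left(51 - 1739\right)\right) \left(-3989 - 18187\right) + Y{\left(-41,201 \right)} = \left(14783 + \left(51 - 1739\right)\right) \left(-3989 - 18187\right) + \frac{\left(-5 + 4 \cdot 201\right)^{2}}{\left(-1 + 201\right)^{2}} = \left(14783 + \left(51 - 1739\right)\right) \left(-22176\right) + \frac{\left(-5 + 804\right)^{2}}{40000} = \left(14783 - 1688\right) \left(-22176\right) + \frac{799^{2}}{40000} = 13095 \left(-22176\right) + \frac{1}{40000} \cdot 638401 = -290394720 + \frac{638401}{40000} = - \frac{11615788161599}{40000}$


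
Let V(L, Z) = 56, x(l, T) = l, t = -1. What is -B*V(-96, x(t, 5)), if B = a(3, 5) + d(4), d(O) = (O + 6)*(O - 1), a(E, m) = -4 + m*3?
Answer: -2296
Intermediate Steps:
a(E, m) = -4 + 3*m
d(O) = (-1 + O)*(6 + O) (d(O) = (6 + O)*(-1 + O) = (-1 + O)*(6 + O))
B = 41 (B = (-4 + 3*5) + (-6 + 4**2 + 5*4) = (-4 + 15) + (-6 + 16 + 20) = 11 + 30 = 41)
-B*V(-96, x(t, 5)) = -41*56 = -1*2296 = -2296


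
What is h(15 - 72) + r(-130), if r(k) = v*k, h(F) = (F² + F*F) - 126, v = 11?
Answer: 4942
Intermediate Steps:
h(F) = -126 + 2*F² (h(F) = (F² + F²) - 126 = 2*F² - 126 = -126 + 2*F²)
r(k) = 11*k
h(15 - 72) + r(-130) = (-126 + 2*(15 - 72)²) + 11*(-130) = (-126 + 2*(-57)²) - 1430 = (-126 + 2*3249) - 1430 = (-126 + 6498) - 1430 = 6372 - 1430 = 4942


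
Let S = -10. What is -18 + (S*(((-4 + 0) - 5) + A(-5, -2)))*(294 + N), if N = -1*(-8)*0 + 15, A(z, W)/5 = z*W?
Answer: -126708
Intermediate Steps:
A(z, W) = 5*W*z (A(z, W) = 5*(z*W) = 5*(W*z) = 5*W*z)
N = 15 (N = 8*0 + 15 = 0 + 15 = 15)
-18 + (S*(((-4 + 0) - 5) + A(-5, -2)))*(294 + N) = -18 + (-10*(((-4 + 0) - 5) + 5*(-2)*(-5)))*(294 + 15) = -18 - 10*((-4 - 5) + 50)*309 = -18 - 10*(-9 + 50)*309 = -18 - 10*41*309 = -18 - 410*309 = -18 - 126690 = -126708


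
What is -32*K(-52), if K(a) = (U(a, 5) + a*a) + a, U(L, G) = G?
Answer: -85024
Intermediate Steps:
K(a) = 5 + a + a² (K(a) = (5 + a*a) + a = (5 + a²) + a = 5 + a + a²)
-32*K(-52) = -32*(5 - 52 + (-52)²) = -32*(5 - 52 + 2704) = -32*2657 = -85024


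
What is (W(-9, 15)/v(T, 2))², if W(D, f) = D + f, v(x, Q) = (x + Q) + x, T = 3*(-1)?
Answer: 9/4 ≈ 2.2500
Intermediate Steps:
T = -3
v(x, Q) = Q + 2*x (v(x, Q) = (Q + x) + x = Q + 2*x)
(W(-9, 15)/v(T, 2))² = ((-9 + 15)/(2 + 2*(-3)))² = (6/(2 - 6))² = (6/(-4))² = (6*(-¼))² = (-3/2)² = 9/4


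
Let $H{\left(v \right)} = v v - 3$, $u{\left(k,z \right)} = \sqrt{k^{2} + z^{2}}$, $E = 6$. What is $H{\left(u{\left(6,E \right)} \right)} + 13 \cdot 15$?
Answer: $264$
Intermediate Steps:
$H{\left(v \right)} = -3 + v^{2}$ ($H{\left(v \right)} = v^{2} - 3 = -3 + v^{2}$)
$H{\left(u{\left(6,E \right)} \right)} + 13 \cdot 15 = \left(-3 + \left(\sqrt{6^{2} + 6^{2}}\right)^{2}\right) + 13 \cdot 15 = \left(-3 + \left(\sqrt{36 + 36}\right)^{2}\right) + 195 = \left(-3 + \left(\sqrt{72}\right)^{2}\right) + 195 = \left(-3 + \left(6 \sqrt{2}\right)^{2}\right) + 195 = \left(-3 + 72\right) + 195 = 69 + 195 = 264$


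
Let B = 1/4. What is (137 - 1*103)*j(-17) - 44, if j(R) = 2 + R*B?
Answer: -241/2 ≈ -120.50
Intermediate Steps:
B = ¼ ≈ 0.25000
j(R) = 2 + R/4 (j(R) = 2 + R*(¼) = 2 + R/4)
(137 - 1*103)*j(-17) - 44 = (137 - 1*103)*(2 + (¼)*(-17)) - 44 = (137 - 103)*(2 - 17/4) - 44 = 34*(-9/4) - 44 = -153/2 - 44 = -241/2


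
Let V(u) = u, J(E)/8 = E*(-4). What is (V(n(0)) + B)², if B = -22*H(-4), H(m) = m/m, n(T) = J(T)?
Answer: 484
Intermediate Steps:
J(E) = -32*E (J(E) = 8*(E*(-4)) = 8*(-4*E) = -32*E)
n(T) = -32*T
H(m) = 1
B = -22 (B = -22*1 = -22)
(V(n(0)) + B)² = (-32*0 - 22)² = (0 - 22)² = (-22)² = 484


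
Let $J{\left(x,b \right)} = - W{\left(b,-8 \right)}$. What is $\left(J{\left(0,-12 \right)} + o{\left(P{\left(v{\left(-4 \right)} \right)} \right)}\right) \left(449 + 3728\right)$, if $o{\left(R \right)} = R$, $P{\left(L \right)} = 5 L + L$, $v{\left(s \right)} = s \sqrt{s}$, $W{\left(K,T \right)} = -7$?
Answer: $29239 - 200496 i \approx 29239.0 - 2.005 \cdot 10^{5} i$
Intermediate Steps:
$v{\left(s \right)} = s^{\frac{3}{2}}$
$P{\left(L \right)} = 6 L$
$J{\left(x,b \right)} = 7$ ($J{\left(x,b \right)} = \left(-1\right) \left(-7\right) = 7$)
$\left(J{\left(0,-12 \right)} + o{\left(P{\left(v{\left(-4 \right)} \right)} \right)}\right) \left(449 + 3728\right) = \left(7 + 6 \left(-4\right)^{\frac{3}{2}}\right) \left(449 + 3728\right) = \left(7 + 6 \left(- 8 i\right)\right) 4177 = \left(7 - 48 i\right) 4177 = 29239 - 200496 i$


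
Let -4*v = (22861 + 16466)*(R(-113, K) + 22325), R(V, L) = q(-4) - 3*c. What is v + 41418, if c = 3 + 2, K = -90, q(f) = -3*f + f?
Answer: -438767157/2 ≈ -2.1938e+8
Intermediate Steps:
q(f) = -2*f
c = 5
R(V, L) = -7 (R(V, L) = -2*(-4) - 3*5 = 8 - 15 = -7)
v = -438849993/2 (v = -(22861 + 16466)*(-7 + 22325)/4 = -39327*22318/4 = -¼*877699986 = -438849993/2 ≈ -2.1943e+8)
v + 41418 = -438849993/2 + 41418 = -438767157/2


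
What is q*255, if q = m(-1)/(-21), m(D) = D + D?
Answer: 170/7 ≈ 24.286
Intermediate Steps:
m(D) = 2*D
q = 2/21 (q = (2*(-1))/(-21) = -2*(-1/21) = 2/21 ≈ 0.095238)
q*255 = (2/21)*255 = 170/7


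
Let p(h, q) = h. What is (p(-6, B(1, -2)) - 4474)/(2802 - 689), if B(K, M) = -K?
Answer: -4480/2113 ≈ -2.1202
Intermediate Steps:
(p(-6, B(1, -2)) - 4474)/(2802 - 689) = (-6 - 4474)/(2802 - 689) = -4480/2113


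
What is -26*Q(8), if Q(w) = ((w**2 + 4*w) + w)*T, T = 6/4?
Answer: -4056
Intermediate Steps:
T = 3/2 (T = 6*(1/4) = 3/2 ≈ 1.5000)
Q(w) = 3*w**2/2 + 15*w/2 (Q(w) = ((w**2 + 4*w) + w)*(3/2) = (w**2 + 5*w)*(3/2) = 3*w**2/2 + 15*w/2)
-26*Q(8) = -39*8*(5 + 8) = -39*8*13 = -26*156 = -4056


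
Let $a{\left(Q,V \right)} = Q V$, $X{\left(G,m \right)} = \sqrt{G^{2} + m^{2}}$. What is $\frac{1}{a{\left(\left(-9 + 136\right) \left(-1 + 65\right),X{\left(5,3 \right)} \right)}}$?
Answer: $\frac{\sqrt{34}}{276352} \approx 2.11 \cdot 10^{-5}$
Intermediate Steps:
$\frac{1}{a{\left(\left(-9 + 136\right) \left(-1 + 65\right),X{\left(5,3 \right)} \right)}} = \frac{1}{\left(-9 + 136\right) \left(-1 + 65\right) \sqrt{5^{2} + 3^{2}}} = \frac{1}{127 \cdot 64 \sqrt{25 + 9}} = \frac{1}{8128 \sqrt{34}} = \frac{\sqrt{34}}{276352}$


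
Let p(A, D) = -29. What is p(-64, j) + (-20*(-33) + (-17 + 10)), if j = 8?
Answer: 624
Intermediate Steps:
p(-64, j) + (-20*(-33) + (-17 + 10)) = -29 + (-20*(-33) + (-17 + 10)) = -29 + (660 - 7) = -29 + 653 = 624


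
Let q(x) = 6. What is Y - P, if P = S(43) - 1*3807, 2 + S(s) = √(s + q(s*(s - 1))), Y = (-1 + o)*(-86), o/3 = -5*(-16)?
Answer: -16752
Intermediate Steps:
o = 240 (o = 3*(-5*(-16)) = 3*80 = 240)
Y = -20554 (Y = (-1 + 240)*(-86) = 239*(-86) = -20554)
S(s) = -2 + √(6 + s) (S(s) = -2 + √(s + 6) = -2 + √(6 + s))
P = -3802 (P = (-2 + √(6 + 43)) - 1*3807 = (-2 + √49) - 3807 = (-2 + 7) - 3807 = 5 - 3807 = -3802)
Y - P = -20554 - 1*(-3802) = -20554 + 3802 = -16752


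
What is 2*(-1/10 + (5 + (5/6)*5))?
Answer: 272/15 ≈ 18.133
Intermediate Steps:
2*(-1/10 + (5 + (5/6)*5)) = 2*(-1*⅒ + (5 + (5*(⅙))*5)) = 2*(-⅒ + (5 + (⅚)*5)) = 2*(-⅒ + (5 + 25/6)) = 2*(-⅒ + 55/6) = 2*(136/15) = 272/15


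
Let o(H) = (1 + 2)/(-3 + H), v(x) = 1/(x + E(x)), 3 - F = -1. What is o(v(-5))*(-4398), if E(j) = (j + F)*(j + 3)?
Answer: 19791/5 ≈ 3958.2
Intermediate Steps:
F = 4 (F = 3 - 1*(-1) = 3 + 1 = 4)
E(j) = (3 + j)*(4 + j) (E(j) = (j + 4)*(j + 3) = (4 + j)*(3 + j) = (3 + j)*(4 + j))
v(x) = 1/(12 + x**2 + 8*x) (v(x) = 1/(x + (12 + x**2 + 7*x)) = 1/(12 + x**2 + 8*x))
o(H) = 3/(-3 + H)
o(v(-5))*(-4398) = (3/(-3 + 1/(12 + (-5)**2 + 8*(-5))))*(-4398) = (3/(-3 + 1/(12 + 25 - 40)))*(-4398) = (3/(-3 + 1/(-3)))*(-4398) = (3/(-3 - 1/3))*(-4398) = (3/(-10/3))*(-4398) = (3*(-3/10))*(-4398) = -9/10*(-4398) = 19791/5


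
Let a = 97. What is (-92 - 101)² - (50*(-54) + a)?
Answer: 39852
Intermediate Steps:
(-92 - 101)² - (50*(-54) + a) = (-92 - 101)² - (50*(-54) + 97) = (-193)² - (-2700 + 97) = 37249 - 1*(-2603) = 37249 + 2603 = 39852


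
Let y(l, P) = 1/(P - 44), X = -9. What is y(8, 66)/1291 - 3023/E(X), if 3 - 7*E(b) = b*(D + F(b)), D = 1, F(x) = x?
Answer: 601014791/1959738 ≈ 306.68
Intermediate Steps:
y(l, P) = 1/(-44 + P)
E(b) = 3/7 - b*(1 + b)/7
y(8, 66)/1291 - 3023/E(X) = 1/((-44 + 66)*1291) - 3023/(3/7 - 1/7*(-9) - 1/7*(-9)**2) = (1/1291)/22 - 3023/(3/7 + 9/7 - 1/7*81) = (1/22)*(1/1291) - 3023/(3/7 + 9/7 - 81/7) = 1/28402 - 3023/(-69/7) = 1/28402 - 3023*(-7/69) = 1/28402 + 21161/69 = 601014791/1959738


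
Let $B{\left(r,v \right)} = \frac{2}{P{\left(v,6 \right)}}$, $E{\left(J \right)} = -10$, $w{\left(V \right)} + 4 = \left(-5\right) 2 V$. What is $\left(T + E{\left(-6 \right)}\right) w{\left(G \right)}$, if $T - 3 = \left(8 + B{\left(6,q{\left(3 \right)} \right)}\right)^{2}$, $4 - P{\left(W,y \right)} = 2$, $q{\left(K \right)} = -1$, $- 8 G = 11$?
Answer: $\frac{1443}{2} \approx 721.5$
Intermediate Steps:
$G = - \frac{11}{8}$ ($G = \left(- \frac{1}{8}\right) 11 = - \frac{11}{8} \approx -1.375$)
$P{\left(W,y \right)} = 2$ ($P{\left(W,y \right)} = 4 - 2 = 2$)
$w{\left(V \right)} = -4 - 10 V$ ($w{\left(V \right)} = -4 + \left(-5\right) 2 V = -4 - 10 V$)
$B{\left(r,v \right)} = 1$ ($B{\left(r,v \right)} = \frac{2}{2} = 2 \cdot \frac{1}{2} = 1$)
$T = 84$ ($T = 3 + \left(8 + 1\right)^{2} = 3 + 9^{2} = 3 + 81 = 84$)
$\left(T + E{\left(-6 \right)}\right) w{\left(G \right)} = \left(84 - 10\right) \left(-4 - - \frac{55}{4}\right) = 74 \left(-4 + \frac{55}{4}\right) = 74 \cdot \frac{39}{4} = \frac{1443}{2}$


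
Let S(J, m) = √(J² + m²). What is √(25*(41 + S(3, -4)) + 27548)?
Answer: √28698 ≈ 169.40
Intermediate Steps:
√(25*(41 + S(3, -4)) + 27548) = √(25*(41 + √(3² + (-4)²)) + 27548) = √(25*(41 + √(9 + 16)) + 27548) = √(25*(41 + √25) + 27548) = √(25*(41 + 5) + 27548) = √(25*46 + 27548) = √(1150 + 27548) = √28698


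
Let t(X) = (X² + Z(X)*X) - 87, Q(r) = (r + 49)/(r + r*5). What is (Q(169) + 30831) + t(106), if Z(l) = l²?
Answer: 625129081/507 ≈ 1.2330e+6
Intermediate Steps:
Q(r) = (49 + r)/(6*r) (Q(r) = (49 + r)/(r + 5*r) = (49 + r)/((6*r)) = (49 + r)*(1/(6*r)) = (49 + r)/(6*r))
t(X) = -87 + X² + X³ (t(X) = (X² + X²*X) - 87 = (X² + X³) - 87 = -87 + X² + X³)
(Q(169) + 30831) + t(106) = ((⅙)*(49 + 169)/169 + 30831) + (-87 + 106² + 106³) = ((⅙)*(1/169)*218 + 30831) + (-87 + 11236 + 1191016) = (109/507 + 30831) + 1202165 = 15631426/507 + 1202165 = 625129081/507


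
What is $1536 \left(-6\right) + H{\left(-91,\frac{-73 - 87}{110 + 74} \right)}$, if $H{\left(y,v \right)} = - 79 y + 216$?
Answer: $-1811$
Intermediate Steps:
$H{\left(y,v \right)} = 216 - 79 y$
$1536 \left(-6\right) + H{\left(-91,\frac{-73 - 87}{110 + 74} \right)} = 1536 \left(-6\right) + \left(216 - -7189\right) = -9216 + \left(216 + 7189\right) = -9216 + 7405 = -1811$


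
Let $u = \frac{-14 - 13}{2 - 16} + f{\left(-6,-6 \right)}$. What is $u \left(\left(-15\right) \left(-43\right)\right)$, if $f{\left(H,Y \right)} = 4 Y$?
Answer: $- \frac{199305}{14} \approx -14236.0$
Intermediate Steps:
$u = - \frac{309}{14}$ ($u = \frac{-14 - 13}{2 - 16} + 4 \left(-6\right) = - \frac{27}{-14} - 24 = \left(-27\right) \left(- \frac{1}{14}\right) - 24 = \frac{27}{14} - 24 = - \frac{309}{14} \approx -22.071$)
$u \left(\left(-15\right) \left(-43\right)\right) = - \frac{309 \left(\left(-15\right) \left(-43\right)\right)}{14} = \left(- \frac{309}{14}\right) 645 = - \frac{199305}{14}$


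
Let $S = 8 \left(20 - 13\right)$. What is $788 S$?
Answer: $44128$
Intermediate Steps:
$S = 56$ ($S = 8 \cdot 7 = 56$)
$788 S = 788 \cdot 56 = 44128$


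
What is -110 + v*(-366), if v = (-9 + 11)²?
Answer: -1574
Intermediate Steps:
v = 4 (v = 2² = 4)
-110 + v*(-366) = -110 + 4*(-366) = -110 - 1464 = -1574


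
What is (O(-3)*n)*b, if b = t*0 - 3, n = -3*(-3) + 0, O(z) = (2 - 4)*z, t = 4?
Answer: -162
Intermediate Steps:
O(z) = -2*z
n = 9 (n = 9 + 0 = 9)
b = -3 (b = 4*0 - 3 = 0 - 3 = -3)
(O(-3)*n)*b = (-2*(-3)*9)*(-3) = (6*9)*(-3) = 54*(-3) = -162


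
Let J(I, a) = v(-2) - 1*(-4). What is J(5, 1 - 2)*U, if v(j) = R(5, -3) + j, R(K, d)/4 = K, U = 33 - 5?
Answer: 616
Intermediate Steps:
U = 28
R(K, d) = 4*K
v(j) = 20 + j (v(j) = 4*5 + j = 20 + j)
J(I, a) = 22 (J(I, a) = (20 - 2) - 1*(-4) = 18 + 4 = 22)
J(5, 1 - 2)*U = 22*28 = 616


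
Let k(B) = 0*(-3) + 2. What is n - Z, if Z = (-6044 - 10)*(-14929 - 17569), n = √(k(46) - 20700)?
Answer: -196742892 + I*√20698 ≈ -1.9674e+8 + 143.87*I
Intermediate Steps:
k(B) = 2 (k(B) = 0 + 2 = 2)
n = I*√20698 (n = √(2 - 20700) = √(-20698) = I*√20698 ≈ 143.87*I)
Z = 196742892 (Z = -6054*(-32498) = 196742892)
n - Z = I*√20698 - 1*196742892 = I*√20698 - 196742892 = -196742892 + I*√20698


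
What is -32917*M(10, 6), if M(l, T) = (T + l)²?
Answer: -8426752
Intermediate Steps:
-32917*M(10, 6) = -32917*(6 + 10)² = -32917*16² = -32917*256 = -8426752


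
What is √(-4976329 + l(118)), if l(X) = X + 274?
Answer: I*√4975937 ≈ 2230.7*I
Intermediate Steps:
l(X) = 274 + X
√(-4976329 + l(118)) = √(-4976329 + (274 + 118)) = √(-4976329 + 392) = √(-4975937) = I*√4975937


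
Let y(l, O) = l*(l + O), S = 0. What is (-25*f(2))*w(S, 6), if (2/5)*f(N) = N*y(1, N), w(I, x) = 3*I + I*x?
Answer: 0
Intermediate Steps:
y(l, O) = l*(O + l)
f(N) = 5*N*(1 + N)/2 (f(N) = 5*(N*(1*(N + 1)))/2 = 5*(N*(1*(1 + N)))/2 = 5*(N*(1 + N))/2 = 5*N*(1 + N)/2)
(-25*f(2))*w(S, 6) = (-125*2*(1 + 2)/2)*(0*(3 + 6)) = (-125*2*3/2)*(0*9) = -25*15*0 = -375*0 = 0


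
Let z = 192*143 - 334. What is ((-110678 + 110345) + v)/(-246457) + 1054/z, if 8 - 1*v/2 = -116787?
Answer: -3033315338/3342203377 ≈ -0.90758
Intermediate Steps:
v = 233590 (v = 16 - 2*(-116787) = 16 + 233574 = 233590)
z = 27122 (z = 27456 - 334 = 27122)
((-110678 + 110345) + v)/(-246457) + 1054/z = ((-110678 + 110345) + 233590)/(-246457) + 1054/27122 = (-333 + 233590)*(-1/246457) + 1054*(1/27122) = 233257*(-1/246457) + 527/13561 = -233257/246457 + 527/13561 = -3033315338/3342203377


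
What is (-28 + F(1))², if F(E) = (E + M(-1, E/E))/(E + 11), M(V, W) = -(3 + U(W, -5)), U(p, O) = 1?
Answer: 12769/16 ≈ 798.06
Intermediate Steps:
M(V, W) = -4 (M(V, W) = -(3 + 1) = -1*4 = -4)
F(E) = (-4 + E)/(11 + E) (F(E) = (E - 4)/(E + 11) = (-4 + E)/(11 + E))
(-28 + F(1))² = (-28 + (-4 + 1)/(11 + 1))² = (-28 - 3/12)² = (-28 + (1/12)*(-3))² = (-28 - ¼)² = (-113/4)² = 12769/16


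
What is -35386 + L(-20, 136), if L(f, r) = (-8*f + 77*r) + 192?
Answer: -24562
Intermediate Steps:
L(f, r) = 192 - 8*f + 77*r
-35386 + L(-20, 136) = -35386 + (192 - 8*(-20) + 77*136) = -35386 + (192 + 160 + 10472) = -35386 + 10824 = -24562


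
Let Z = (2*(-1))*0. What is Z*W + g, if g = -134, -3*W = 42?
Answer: -134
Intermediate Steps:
W = -14 (W = -⅓*42 = -14)
Z = 0 (Z = -2*0 = 0)
Z*W + g = 0*(-14) - 134 = 0 - 134 = -134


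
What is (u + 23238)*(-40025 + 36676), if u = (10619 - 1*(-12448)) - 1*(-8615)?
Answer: -183927080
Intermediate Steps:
u = 31682 (u = (10619 + 12448) + 8615 = 23067 + 8615 = 31682)
(u + 23238)*(-40025 + 36676) = (31682 + 23238)*(-40025 + 36676) = 54920*(-3349) = -183927080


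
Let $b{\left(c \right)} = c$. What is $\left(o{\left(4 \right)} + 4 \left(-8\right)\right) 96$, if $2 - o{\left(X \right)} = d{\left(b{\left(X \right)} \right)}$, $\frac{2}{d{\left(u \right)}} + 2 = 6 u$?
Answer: $- \frac{31776}{11} \approx -2888.7$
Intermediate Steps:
$d{\left(u \right)} = \frac{2}{-2 + 6 u}$
$o{\left(X \right)} = 2 - \frac{1}{-1 + 3 X}$
$\left(o{\left(4 \right)} + 4 \left(-8\right)\right) 96 = \left(\frac{3 \left(-1 + 2 \cdot 4\right)}{-1 + 3 \cdot 4} + 4 \left(-8\right)\right) 96 = \left(\frac{3 \left(-1 + 8\right)}{-1 + 12} - 32\right) 96 = \left(3 \cdot \frac{1}{11} \cdot 7 - 32\right) 96 = \left(\frac{21}{11} - 32\right) 96 = \left(- \frac{331}{11}\right) 96 = - \frac{31776}{11}$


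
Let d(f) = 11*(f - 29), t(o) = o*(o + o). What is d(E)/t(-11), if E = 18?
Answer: -½ ≈ -0.50000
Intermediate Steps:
t(o) = 2*o² (t(o) = o*(2*o) = 2*o²)
d(f) = -319 + 11*f (d(f) = 11*(-29 + f) = -319 + 11*f)
d(E)/t(-11) = (-319 + 11*18)/((2*(-11)²)) = (-319 + 198)/((2*121)) = -121/242 = -121*1/242 = -½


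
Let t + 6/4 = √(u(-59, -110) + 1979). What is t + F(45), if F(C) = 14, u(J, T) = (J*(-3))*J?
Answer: 25/2 + 92*I ≈ 12.5 + 92.0*I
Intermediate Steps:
u(J, T) = -3*J² (u(J, T) = (-3*J)*J = -3*J²)
t = -3/2 + 92*I (t = -3/2 + √(-3*(-59)² + 1979) = -3/2 + √(-3*3481 + 1979) = -3/2 + √(-10443 + 1979) = -3/2 + √(-8464) = -3/2 + 92*I ≈ -1.5 + 92.0*I)
t + F(45) = (-3/2 + 92*I) + 14 = 25/2 + 92*I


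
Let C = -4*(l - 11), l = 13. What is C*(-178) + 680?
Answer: 2104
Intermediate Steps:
C = -8 (C = -4*(13 - 11) = -4*2 = -8)
C*(-178) + 680 = -8*(-178) + 680 = 1424 + 680 = 2104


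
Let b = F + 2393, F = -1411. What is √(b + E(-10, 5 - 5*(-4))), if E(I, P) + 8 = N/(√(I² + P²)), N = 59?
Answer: √(20478350 + 8555*√29)/145 ≈ 31.244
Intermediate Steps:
E(I, P) = -8 + 59/√(I² + P²) (E(I, P) = -8 + 59/(√(I² + P²)) = -8 + 59/√(I² + P²))
b = 982 (b = -1411 + 2393 = 982)
√(b + E(-10, 5 - 5*(-4))) = √(982 + (-8 + 59/√((-10)² + (5 - 5*(-4))²))) = √(982 + (-8 + 59/√(100 + (5 + 20)²))) = √(982 + (-8 + 59/√(100 + 25²))) = √(982 + (-8 + 59/√(100 + 625))) = √(982 + (-8 + 59/√725)) = √(982 + (-8 + 59*(√29/145))) = √(982 + (-8 + 59*√29/145)) = √(974 + 59*√29/145)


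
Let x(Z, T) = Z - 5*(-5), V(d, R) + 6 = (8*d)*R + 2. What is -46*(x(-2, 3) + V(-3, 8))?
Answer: 7958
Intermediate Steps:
V(d, R) = -4 + 8*R*d (V(d, R) = -6 + ((8*d)*R + 2) = -6 + (8*R*d + 2) = -6 + (2 + 8*R*d) = -4 + 8*R*d)
x(Z, T) = 25 + Z (x(Z, T) = Z + 25 = 25 + Z)
-46*(x(-2, 3) + V(-3, 8)) = -46*((25 - 2) + (-4 + 8*8*(-3))) = -46*(23 + (-4 - 192)) = -46*(23 - 196) = -46*(-173) = 7958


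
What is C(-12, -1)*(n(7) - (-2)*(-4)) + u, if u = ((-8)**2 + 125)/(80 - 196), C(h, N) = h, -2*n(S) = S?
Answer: 15819/116 ≈ 136.37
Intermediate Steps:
n(S) = -S/2
u = -189/116 (u = (64 + 125)/(-116) = 189*(-1/116) = -189/116 ≈ -1.6293)
C(-12, -1)*(n(7) - (-2)*(-4)) + u = -12*(-1/2*7 - (-2)*(-4)) - 189/116 = -12*(-7/2 - 1*8) - 189/116 = -12*(-7/2 - 8) - 189/116 = -12*(-23/2) - 189/116 = 138 - 189/116 = 15819/116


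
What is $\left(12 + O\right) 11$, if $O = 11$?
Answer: $253$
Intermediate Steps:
$\left(12 + O\right) 11 = \left(12 + 11\right) 11 = 23 \cdot 11 = 253$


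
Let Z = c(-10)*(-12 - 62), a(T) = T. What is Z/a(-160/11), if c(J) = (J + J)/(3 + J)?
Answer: 407/28 ≈ 14.536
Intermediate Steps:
c(J) = 2*J/(3 + J) (c(J) = (2*J)/(3 + J) = 2*J/(3 + J))
Z = -1480/7 (Z = (2*(-10)/(3 - 10))*(-12 - 62) = (2*(-10)/(-7))*(-74) = (2*(-10)*(-⅐))*(-74) = (20/7)*(-74) = -1480/7 ≈ -211.43)
Z/a(-160/11) = -1480/(7*((-160/11))) = -1480/(7*((-160*1/11))) = -1480/(7*(-160/11)) = -1480/7*(-11/160) = 407/28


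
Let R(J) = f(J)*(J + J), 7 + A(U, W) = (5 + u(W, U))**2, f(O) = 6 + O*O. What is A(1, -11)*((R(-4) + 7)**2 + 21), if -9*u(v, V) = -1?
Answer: 44273518/81 ≈ 5.4659e+5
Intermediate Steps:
u(v, V) = 1/9 (u(v, V) = -1/9*(-1) = 1/9)
f(O) = 6 + O**2
A(U, W) = 1549/81 (A(U, W) = -7 + (5 + 1/9)**2 = -7 + (46/9)**2 = -7 + 2116/81 = 1549/81)
R(J) = 2*J*(6 + J**2) (R(J) = (6 + J**2)*(J + J) = (6 + J**2)*(2*J) = 2*J*(6 + J**2))
A(1, -11)*((R(-4) + 7)**2 + 21) = 1549*((2*(-4)*(6 + (-4)**2) + 7)**2 + 21)/81 = 1549*((2*(-4)*(6 + 16) + 7)**2 + 21)/81 = 1549*((2*(-4)*22 + 7)**2 + 21)/81 = 1549*((-176 + 7)**2 + 21)/81 = 1549*((-169)**2 + 21)/81 = 1549*(28561 + 21)/81 = (1549/81)*28582 = 44273518/81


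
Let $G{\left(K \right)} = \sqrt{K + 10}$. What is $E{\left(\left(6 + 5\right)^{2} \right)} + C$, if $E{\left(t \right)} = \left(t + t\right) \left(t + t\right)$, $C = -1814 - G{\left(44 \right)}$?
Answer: $56750 - 3 \sqrt{6} \approx 56743.0$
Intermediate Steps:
$G{\left(K \right)} = \sqrt{10 + K}$
$C = -1814 - 3 \sqrt{6}$ ($C = -1814 - \sqrt{10 + 44} = -1814 - \sqrt{54} = -1814 - 3 \sqrt{6} \approx -1821.3$)
$E{\left(t \right)} = 4 t^{2}$ ($E{\left(t \right)} = 2 t 2 t = 4 t^{2}$)
$E{\left(\left(6 + 5\right)^{2} \right)} + C = 4 \left(\left(6 + 5\right)^{2}\right)^{2} - \left(1814 + 3 \sqrt{6}\right) = 4 \left(11^{2}\right)^{2} - \left(1814 + 3 \sqrt{6}\right) = 4 \cdot 121^{2} - \left(1814 + 3 \sqrt{6}\right) = 4 \cdot 14641 - \left(1814 + 3 \sqrt{6}\right) = 58564 - \left(1814 + 3 \sqrt{6}\right) = 56750 - 3 \sqrt{6}$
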